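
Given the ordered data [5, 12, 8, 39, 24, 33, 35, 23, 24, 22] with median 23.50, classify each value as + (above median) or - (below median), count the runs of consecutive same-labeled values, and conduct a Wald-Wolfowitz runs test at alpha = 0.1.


Step 1: Compute median = 23.50; label A = above, B = below.
Labels in order: BBBAAAABAB  (n_A = 5, n_B = 5)
Step 2: Count runs R = 5.
Step 3: Under H0 (random ordering), E[R] = 2*n_A*n_B/(n_A+n_B) + 1 = 2*5*5/10 + 1 = 6.0000.
        Var[R] = 2*n_A*n_B*(2*n_A*n_B - n_A - n_B) / ((n_A+n_B)^2 * (n_A+n_B-1)) = 2000/900 = 2.2222.
        SD[R] = 1.4907.
Step 4: Continuity-corrected z = (R + 0.5 - E[R]) / SD[R] = (5 + 0.5 - 6.0000) / 1.4907 = -0.3354.
Step 5: Two-sided p-value via normal approximation = 2*(1 - Phi(|z|)) = 0.737316.
Step 6: alpha = 0.1. fail to reject H0.

R = 5, z = -0.3354, p = 0.737316, fail to reject H0.


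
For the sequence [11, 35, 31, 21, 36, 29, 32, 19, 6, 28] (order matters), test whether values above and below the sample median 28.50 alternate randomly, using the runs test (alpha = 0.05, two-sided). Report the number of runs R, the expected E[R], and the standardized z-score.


Step 1: Compute median = 28.50; label A = above, B = below.
Labels in order: BAABAAABBB  (n_A = 5, n_B = 5)
Step 2: Count runs R = 5.
Step 3: Under H0 (random ordering), E[R] = 2*n_A*n_B/(n_A+n_B) + 1 = 2*5*5/10 + 1 = 6.0000.
        Var[R] = 2*n_A*n_B*(2*n_A*n_B - n_A - n_B) / ((n_A+n_B)^2 * (n_A+n_B-1)) = 2000/900 = 2.2222.
        SD[R] = 1.4907.
Step 4: Continuity-corrected z = (R + 0.5 - E[R]) / SD[R] = (5 + 0.5 - 6.0000) / 1.4907 = -0.3354.
Step 5: Two-sided p-value via normal approximation = 2*(1 - Phi(|z|)) = 0.737316.
Step 6: alpha = 0.05. fail to reject H0.

R = 5, z = -0.3354, p = 0.737316, fail to reject H0.


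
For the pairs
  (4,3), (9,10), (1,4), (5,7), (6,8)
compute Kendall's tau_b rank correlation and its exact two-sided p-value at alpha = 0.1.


Step 1: Enumerate the 10 unordered pairs (i,j) with i<j and classify each by sign(x_j-x_i) * sign(y_j-y_i).
  (1,2):dx=+5,dy=+7->C; (1,3):dx=-3,dy=+1->D; (1,4):dx=+1,dy=+4->C; (1,5):dx=+2,dy=+5->C
  (2,3):dx=-8,dy=-6->C; (2,4):dx=-4,dy=-3->C; (2,5):dx=-3,dy=-2->C; (3,4):dx=+4,dy=+3->C
  (3,5):dx=+5,dy=+4->C; (4,5):dx=+1,dy=+1->C
Step 2: C = 9, D = 1, total pairs = 10.
Step 3: tau = (C - D)/(n(n-1)/2) = (9 - 1)/10 = 0.800000.
Step 4: Exact two-sided p-value (enumerate n! = 120 permutations of y under H0): p = 0.083333.
Step 5: alpha = 0.1. reject H0.

tau_b = 0.8000 (C=9, D=1), p = 0.083333, reject H0.


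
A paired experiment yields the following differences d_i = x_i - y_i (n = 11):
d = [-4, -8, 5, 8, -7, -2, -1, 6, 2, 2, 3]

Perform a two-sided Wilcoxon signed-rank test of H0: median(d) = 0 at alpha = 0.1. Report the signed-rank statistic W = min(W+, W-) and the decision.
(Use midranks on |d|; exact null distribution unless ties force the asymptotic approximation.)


Step 1: Drop any zero differences (none here) and take |d_i|.
|d| = [4, 8, 5, 8, 7, 2, 1, 6, 2, 2, 3]
Step 2: Midrank |d_i| (ties get averaged ranks).
ranks: |4|->6, |8|->10.5, |5|->7, |8|->10.5, |7|->9, |2|->3, |1|->1, |6|->8, |2|->3, |2|->3, |3|->5
Step 3: Attach original signs; sum ranks with positive sign and with negative sign.
W+ = 7 + 10.5 + 8 + 3 + 3 + 5 = 36.5
W- = 6 + 10.5 + 9 + 3 + 1 = 29.5
(Check: W+ + W- = 66 should equal n(n+1)/2 = 66.)
Step 4: Test statistic W = min(W+, W-) = 29.5.
Step 5: Ties in |d|, so use the tie-corrected normal approximation.
        E[W] = n(n+1)/4 = 11*12/4 = 33.
        Tie groups: |d|=2 (t=3), |d|=8 (t=2); sum(t^3 - t) = 30.
        Var[W] = n(n+1)(2n+1)/24 - sum(t^3-t)/48 = 3036/24 - 30/48 = 125.875.
        z = (W - E[W]) / sqrt(Var[W]) = (29.5 - 33) / 11.2194 = -0.3120.
        Two-sided p = 2*Phi(z) = 0.755071.
Step 6: alpha = 0.1. fail to reject H0.

W+ = 36.5, W- = 29.5, W = min = 29.5, p = 0.755071, fail to reject H0.


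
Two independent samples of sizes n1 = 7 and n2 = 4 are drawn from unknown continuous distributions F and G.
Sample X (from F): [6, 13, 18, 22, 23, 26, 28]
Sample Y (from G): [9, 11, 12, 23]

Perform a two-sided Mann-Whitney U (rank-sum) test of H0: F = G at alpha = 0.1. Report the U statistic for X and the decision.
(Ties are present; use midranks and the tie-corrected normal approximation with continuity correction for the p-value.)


Step 1: Combine and sort all 11 observations; assign midranks.
sorted (value, group): (6,X), (9,Y), (11,Y), (12,Y), (13,X), (18,X), (22,X), (23,X), (23,Y), (26,X), (28,X)
ranks: 6->1, 9->2, 11->3, 12->4, 13->5, 18->6, 22->7, 23->8.5, 23->8.5, 26->10, 28->11
Step 2: Rank sum for X: R1 = 1 + 5 + 6 + 7 + 8.5 + 10 + 11 = 48.5.
Step 3: U_X = R1 - n1(n1+1)/2 = 48.5 - 7*8/2 = 48.5 - 28 = 20.5.
       U_Y = n1*n2 - U_X = 28 - 20.5 = 7.5.
Step 4: Ties are present, so use the tie-corrected normal approximation (with continuity correction) for the p-value.
Step 5: p-value = 0.255756; compare to alpha = 0.1. fail to reject H0.

U_X = 20.5, p = 0.255756, fail to reject H0 at alpha = 0.1.


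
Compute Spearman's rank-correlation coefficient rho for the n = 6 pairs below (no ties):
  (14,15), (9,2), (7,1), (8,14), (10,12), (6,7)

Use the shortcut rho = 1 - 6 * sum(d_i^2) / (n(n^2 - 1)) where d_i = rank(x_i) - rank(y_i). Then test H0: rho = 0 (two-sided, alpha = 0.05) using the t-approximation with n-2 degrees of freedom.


Step 1: Rank x and y separately (midranks; no ties here).
rank(x): 14->6, 9->4, 7->2, 8->3, 10->5, 6->1
rank(y): 15->6, 2->2, 1->1, 14->5, 12->4, 7->3
Step 2: d_i = R_x(i) - R_y(i); compute d_i^2.
  (6-6)^2=0, (4-2)^2=4, (2-1)^2=1, (3-5)^2=4, (5-4)^2=1, (1-3)^2=4
sum(d^2) = 14.
Step 3: rho = 1 - 6*14 / (6*(6^2 - 1)) = 1 - 84/210 = 0.600000.
Step 4: Under H0, t = rho * sqrt((n-2)/(1-rho^2)) = 1.5000 ~ t(4).
Step 5: Two-sided p-value from the t-distribution with 4 df = 0.208000.
Step 6: alpha = 0.05. fail to reject H0.

rho = 0.6000, p = 0.208000, fail to reject H0 at alpha = 0.05.


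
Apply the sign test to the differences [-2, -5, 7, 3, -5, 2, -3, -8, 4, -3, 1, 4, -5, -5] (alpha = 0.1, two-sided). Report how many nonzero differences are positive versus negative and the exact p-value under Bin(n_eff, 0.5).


Step 1: Discard zero differences. Original n = 14; n_eff = number of nonzero differences = 14.
Nonzero differences (with sign): -2, -5, +7, +3, -5, +2, -3, -8, +4, -3, +1, +4, -5, -5
Step 2: Count signs: positive = 6, negative = 8.
Step 3: Under H0: P(positive) = 0.5, so the number of positives S ~ Bin(14, 0.5).
Step 4: Two-sided exact p-value = sum of Bin(14,0.5) probabilities at or below the observed probability = 0.790527.
Step 5: alpha = 0.1. fail to reject H0.

n_eff = 14, pos = 6, neg = 8, p = 0.790527, fail to reject H0.


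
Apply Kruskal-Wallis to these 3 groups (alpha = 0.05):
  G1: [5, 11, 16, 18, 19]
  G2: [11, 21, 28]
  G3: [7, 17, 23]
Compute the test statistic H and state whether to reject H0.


Step 1: Combine all N = 11 observations and assign midranks.
sorted (value, group, rank): (5,G1,1), (7,G3,2), (11,G1,3.5), (11,G2,3.5), (16,G1,5), (17,G3,6), (18,G1,7), (19,G1,8), (21,G2,9), (23,G3,10), (28,G2,11)
Step 2: Sum ranks within each group.
R_1 = 24.5 (n_1 = 5)
R_2 = 23.5 (n_2 = 3)
R_3 = 18 (n_3 = 3)
Step 3: H = 12/(N(N+1)) * sum(R_i^2/n_i) - 3(N+1)
     = 12/(11*12) * (24.5^2/5 + 23.5^2/3 + 18^2/3) - 3*12
     = 0.090909 * 412.133 - 36
     = 1.466667.
Step 4: Ties present; correction factor C = 1 - 6/(11^3 - 11) = 0.995455. Corrected H = 1.466667 / 0.995455 = 1.473364.
Step 5: Under H0, H ~ chi^2(2); p-value = 0.478700.
Step 6: alpha = 0.05. fail to reject H0.

H = 1.4734, df = 2, p = 0.478700, fail to reject H0.


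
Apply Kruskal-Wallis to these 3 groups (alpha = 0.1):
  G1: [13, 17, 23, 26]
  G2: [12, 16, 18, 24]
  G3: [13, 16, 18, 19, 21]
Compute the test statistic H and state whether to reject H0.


Step 1: Combine all N = 13 observations and assign midranks.
sorted (value, group, rank): (12,G2,1), (13,G1,2.5), (13,G3,2.5), (16,G2,4.5), (16,G3,4.5), (17,G1,6), (18,G2,7.5), (18,G3,7.5), (19,G3,9), (21,G3,10), (23,G1,11), (24,G2,12), (26,G1,13)
Step 2: Sum ranks within each group.
R_1 = 32.5 (n_1 = 4)
R_2 = 25 (n_2 = 4)
R_3 = 33.5 (n_3 = 5)
Step 3: H = 12/(N(N+1)) * sum(R_i^2/n_i) - 3(N+1)
     = 12/(13*14) * (32.5^2/4 + 25^2/4 + 33.5^2/5) - 3*14
     = 0.065934 * 644.763 - 42
     = 0.511813.
Step 4: Ties present; correction factor C = 1 - 18/(13^3 - 13) = 0.991758. Corrected H = 0.511813 / 0.991758 = 0.516066.
Step 5: Under H0, H ~ chi^2(2); p-value = 0.772570.
Step 6: alpha = 0.1. fail to reject H0.

H = 0.5161, df = 2, p = 0.772570, fail to reject H0.


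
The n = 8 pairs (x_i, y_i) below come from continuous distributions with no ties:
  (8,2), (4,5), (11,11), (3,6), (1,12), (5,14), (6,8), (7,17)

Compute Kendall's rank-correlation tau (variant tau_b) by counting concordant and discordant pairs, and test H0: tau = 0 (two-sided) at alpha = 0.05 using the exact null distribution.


Step 1: Enumerate the 28 unordered pairs (i,j) with i<j and classify each by sign(x_j-x_i) * sign(y_j-y_i).
  (1,2):dx=-4,dy=+3->D; (1,3):dx=+3,dy=+9->C; (1,4):dx=-5,dy=+4->D; (1,5):dx=-7,dy=+10->D
  (1,6):dx=-3,dy=+12->D; (1,7):dx=-2,dy=+6->D; (1,8):dx=-1,dy=+15->D; (2,3):dx=+7,dy=+6->C
  (2,4):dx=-1,dy=+1->D; (2,5):dx=-3,dy=+7->D; (2,6):dx=+1,dy=+9->C; (2,7):dx=+2,dy=+3->C
  (2,8):dx=+3,dy=+12->C; (3,4):dx=-8,dy=-5->C; (3,5):dx=-10,dy=+1->D; (3,6):dx=-6,dy=+3->D
  (3,7):dx=-5,dy=-3->C; (3,8):dx=-4,dy=+6->D; (4,5):dx=-2,dy=+6->D; (4,6):dx=+2,dy=+8->C
  (4,7):dx=+3,dy=+2->C; (4,8):dx=+4,dy=+11->C; (5,6):dx=+4,dy=+2->C; (5,7):dx=+5,dy=-4->D
  (5,8):dx=+6,dy=+5->C; (6,7):dx=+1,dy=-6->D; (6,8):dx=+2,dy=+3->C; (7,8):dx=+1,dy=+9->C
Step 2: C = 14, D = 14, total pairs = 28.
Step 3: tau = (C - D)/(n(n-1)/2) = (14 - 14)/28 = 0.000000.
Step 4: Exact two-sided p-value (enumerate n! = 40320 permutations of y under H0): p = 1.000000.
Step 5: alpha = 0.05. fail to reject H0.

tau_b = 0.0000 (C=14, D=14), p = 1.000000, fail to reject H0.


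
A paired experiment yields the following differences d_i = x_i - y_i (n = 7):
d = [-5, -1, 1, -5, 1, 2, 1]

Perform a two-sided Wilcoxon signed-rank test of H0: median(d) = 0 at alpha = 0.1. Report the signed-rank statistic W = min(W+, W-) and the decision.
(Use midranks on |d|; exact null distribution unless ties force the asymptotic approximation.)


Step 1: Drop any zero differences (none here) and take |d_i|.
|d| = [5, 1, 1, 5, 1, 2, 1]
Step 2: Midrank |d_i| (ties get averaged ranks).
ranks: |5|->6.5, |1|->2.5, |1|->2.5, |5|->6.5, |1|->2.5, |2|->5, |1|->2.5
Step 3: Attach original signs; sum ranks with positive sign and with negative sign.
W+ = 2.5 + 2.5 + 5 + 2.5 = 12.5
W- = 6.5 + 2.5 + 6.5 = 15.5
(Check: W+ + W- = 28 should equal n(n+1)/2 = 28.)
Step 4: Test statistic W = min(W+, W-) = 12.5.
Step 5: Ties in |d|, so use the tie-corrected normal approximation.
        E[W] = n(n+1)/4 = 7*8/4 = 14.
        Tie groups: |d|=1 (t=4), |d|=5 (t=2); sum(t^3 - t) = 66.
        Var[W] = n(n+1)(2n+1)/24 - sum(t^3-t)/48 = 840/24 - 66/48 = 33.625.
        z = (W - E[W]) / sqrt(Var[W]) = (12.5 - 14) / 5.7987 = -0.2587.
        Two-sided p = 2*Phi(z) = 0.795883.
Step 6: alpha = 0.1. fail to reject H0.

W+ = 12.5, W- = 15.5, W = min = 12.5, p = 0.795883, fail to reject H0.


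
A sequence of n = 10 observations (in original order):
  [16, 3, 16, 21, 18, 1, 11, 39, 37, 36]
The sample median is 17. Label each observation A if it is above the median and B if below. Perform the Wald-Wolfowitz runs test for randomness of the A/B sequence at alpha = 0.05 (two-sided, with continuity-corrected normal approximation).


Step 1: Compute median = 17; label A = above, B = below.
Labels in order: BBBAABBAAA  (n_A = 5, n_B = 5)
Step 2: Count runs R = 4.
Step 3: Under H0 (random ordering), E[R] = 2*n_A*n_B/(n_A+n_B) + 1 = 2*5*5/10 + 1 = 6.0000.
        Var[R] = 2*n_A*n_B*(2*n_A*n_B - n_A - n_B) / ((n_A+n_B)^2 * (n_A+n_B-1)) = 2000/900 = 2.2222.
        SD[R] = 1.4907.
Step 4: Continuity-corrected z = (R + 0.5 - E[R]) / SD[R] = (4 + 0.5 - 6.0000) / 1.4907 = -1.0062.
Step 5: Two-sided p-value via normal approximation = 2*(1 - Phi(|z|)) = 0.314305.
Step 6: alpha = 0.05. fail to reject H0.

R = 4, z = -1.0062, p = 0.314305, fail to reject H0.


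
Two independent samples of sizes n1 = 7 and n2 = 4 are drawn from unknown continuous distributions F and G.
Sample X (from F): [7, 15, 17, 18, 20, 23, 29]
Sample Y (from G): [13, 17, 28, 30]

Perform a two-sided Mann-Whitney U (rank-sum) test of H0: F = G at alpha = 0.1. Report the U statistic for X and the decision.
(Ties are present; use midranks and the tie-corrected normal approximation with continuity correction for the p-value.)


Step 1: Combine and sort all 11 observations; assign midranks.
sorted (value, group): (7,X), (13,Y), (15,X), (17,X), (17,Y), (18,X), (20,X), (23,X), (28,Y), (29,X), (30,Y)
ranks: 7->1, 13->2, 15->3, 17->4.5, 17->4.5, 18->6, 20->7, 23->8, 28->9, 29->10, 30->11
Step 2: Rank sum for X: R1 = 1 + 3 + 4.5 + 6 + 7 + 8 + 10 = 39.5.
Step 3: U_X = R1 - n1(n1+1)/2 = 39.5 - 7*8/2 = 39.5 - 28 = 11.5.
       U_Y = n1*n2 - U_X = 28 - 11.5 = 16.5.
Step 4: Ties are present, so use the tie-corrected normal approximation (with continuity correction) for the p-value.
Step 5: p-value = 0.704817; compare to alpha = 0.1. fail to reject H0.

U_X = 11.5, p = 0.704817, fail to reject H0 at alpha = 0.1.


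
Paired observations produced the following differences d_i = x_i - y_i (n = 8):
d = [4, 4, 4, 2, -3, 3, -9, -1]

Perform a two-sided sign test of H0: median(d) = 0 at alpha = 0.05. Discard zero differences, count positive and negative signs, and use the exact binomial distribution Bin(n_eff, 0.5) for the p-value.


Step 1: Discard zero differences. Original n = 8; n_eff = number of nonzero differences = 8.
Nonzero differences (with sign): +4, +4, +4, +2, -3, +3, -9, -1
Step 2: Count signs: positive = 5, negative = 3.
Step 3: Under H0: P(positive) = 0.5, so the number of positives S ~ Bin(8, 0.5).
Step 4: Two-sided exact p-value = sum of Bin(8,0.5) probabilities at or below the observed probability = 0.726562.
Step 5: alpha = 0.05. fail to reject H0.

n_eff = 8, pos = 5, neg = 3, p = 0.726562, fail to reject H0.


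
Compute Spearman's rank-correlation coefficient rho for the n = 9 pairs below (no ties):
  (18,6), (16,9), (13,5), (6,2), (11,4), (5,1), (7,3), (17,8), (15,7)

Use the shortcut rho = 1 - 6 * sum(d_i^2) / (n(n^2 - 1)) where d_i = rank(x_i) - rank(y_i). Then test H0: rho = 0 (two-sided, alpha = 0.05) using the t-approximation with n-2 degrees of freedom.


Step 1: Rank x and y separately (midranks; no ties here).
rank(x): 18->9, 16->7, 13->5, 6->2, 11->4, 5->1, 7->3, 17->8, 15->6
rank(y): 6->6, 9->9, 5->5, 2->2, 4->4, 1->1, 3->3, 8->8, 7->7
Step 2: d_i = R_x(i) - R_y(i); compute d_i^2.
  (9-6)^2=9, (7-9)^2=4, (5-5)^2=0, (2-2)^2=0, (4-4)^2=0, (1-1)^2=0, (3-3)^2=0, (8-8)^2=0, (6-7)^2=1
sum(d^2) = 14.
Step 3: rho = 1 - 6*14 / (9*(9^2 - 1)) = 1 - 84/720 = 0.883333.
Step 4: Under H0, t = rho * sqrt((n-2)/(1-rho^2)) = 4.9858 ~ t(7).
Step 5: Two-sided p-value from the t-distribution with 7 df = 0.001591.
Step 6: alpha = 0.05. reject H0.

rho = 0.8833, p = 0.001591, reject H0 at alpha = 0.05.


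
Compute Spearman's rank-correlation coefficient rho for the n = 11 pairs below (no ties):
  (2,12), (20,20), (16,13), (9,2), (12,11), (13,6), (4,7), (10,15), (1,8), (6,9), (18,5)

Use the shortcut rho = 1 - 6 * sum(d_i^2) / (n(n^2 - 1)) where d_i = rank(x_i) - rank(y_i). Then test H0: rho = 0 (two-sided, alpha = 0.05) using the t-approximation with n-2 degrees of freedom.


Step 1: Rank x and y separately (midranks; no ties here).
rank(x): 2->2, 20->11, 16->9, 9->5, 12->7, 13->8, 4->3, 10->6, 1->1, 6->4, 18->10
rank(y): 12->8, 20->11, 13->9, 2->1, 11->7, 6->3, 7->4, 15->10, 8->5, 9->6, 5->2
Step 2: d_i = R_x(i) - R_y(i); compute d_i^2.
  (2-8)^2=36, (11-11)^2=0, (9-9)^2=0, (5-1)^2=16, (7-7)^2=0, (8-3)^2=25, (3-4)^2=1, (6-10)^2=16, (1-5)^2=16, (4-6)^2=4, (10-2)^2=64
sum(d^2) = 178.
Step 3: rho = 1 - 6*178 / (11*(11^2 - 1)) = 1 - 1068/1320 = 0.190909.
Step 4: Under H0, t = rho * sqrt((n-2)/(1-rho^2)) = 0.5835 ~ t(9).
Step 5: Two-sided p-value from the t-distribution with 9 df = 0.573913.
Step 6: alpha = 0.05. fail to reject H0.

rho = 0.1909, p = 0.573913, fail to reject H0 at alpha = 0.05.


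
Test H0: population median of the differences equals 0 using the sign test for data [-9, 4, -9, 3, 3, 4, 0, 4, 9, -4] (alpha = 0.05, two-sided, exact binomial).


Step 1: Discard zero differences. Original n = 10; n_eff = number of nonzero differences = 9.
Nonzero differences (with sign): -9, +4, -9, +3, +3, +4, +4, +9, -4
Step 2: Count signs: positive = 6, negative = 3.
Step 3: Under H0: P(positive) = 0.5, so the number of positives S ~ Bin(9, 0.5).
Step 4: Two-sided exact p-value = sum of Bin(9,0.5) probabilities at or below the observed probability = 0.507812.
Step 5: alpha = 0.05. fail to reject H0.

n_eff = 9, pos = 6, neg = 3, p = 0.507812, fail to reject H0.


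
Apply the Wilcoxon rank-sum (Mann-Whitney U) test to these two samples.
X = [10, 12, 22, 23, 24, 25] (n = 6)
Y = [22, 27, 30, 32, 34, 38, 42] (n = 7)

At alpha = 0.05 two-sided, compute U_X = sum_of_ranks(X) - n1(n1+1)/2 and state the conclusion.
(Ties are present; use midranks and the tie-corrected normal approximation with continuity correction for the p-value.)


Step 1: Combine and sort all 13 observations; assign midranks.
sorted (value, group): (10,X), (12,X), (22,X), (22,Y), (23,X), (24,X), (25,X), (27,Y), (30,Y), (32,Y), (34,Y), (38,Y), (42,Y)
ranks: 10->1, 12->2, 22->3.5, 22->3.5, 23->5, 24->6, 25->7, 27->8, 30->9, 32->10, 34->11, 38->12, 42->13
Step 2: Rank sum for X: R1 = 1 + 2 + 3.5 + 5 + 6 + 7 = 24.5.
Step 3: U_X = R1 - n1(n1+1)/2 = 24.5 - 6*7/2 = 24.5 - 21 = 3.5.
       U_Y = n1*n2 - U_X = 42 - 3.5 = 38.5.
Step 4: Ties are present, so use the tie-corrected normal approximation (with continuity correction) for the p-value.
Step 5: p-value = 0.015019; compare to alpha = 0.05. reject H0.

U_X = 3.5, p = 0.015019, reject H0 at alpha = 0.05.


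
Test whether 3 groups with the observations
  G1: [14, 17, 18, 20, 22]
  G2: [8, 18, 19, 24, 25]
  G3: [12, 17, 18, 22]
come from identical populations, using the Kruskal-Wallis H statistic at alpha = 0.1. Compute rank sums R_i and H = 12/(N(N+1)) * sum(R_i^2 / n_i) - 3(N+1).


Step 1: Combine all N = 14 observations and assign midranks.
sorted (value, group, rank): (8,G2,1), (12,G3,2), (14,G1,3), (17,G1,4.5), (17,G3,4.5), (18,G1,7), (18,G2,7), (18,G3,7), (19,G2,9), (20,G1,10), (22,G1,11.5), (22,G3,11.5), (24,G2,13), (25,G2,14)
Step 2: Sum ranks within each group.
R_1 = 36 (n_1 = 5)
R_2 = 44 (n_2 = 5)
R_3 = 25 (n_3 = 4)
Step 3: H = 12/(N(N+1)) * sum(R_i^2/n_i) - 3(N+1)
     = 12/(14*15) * (36^2/5 + 44^2/5 + 25^2/4) - 3*15
     = 0.057143 * 802.65 - 45
     = 0.865714.
Step 4: Ties present; correction factor C = 1 - 36/(14^3 - 14) = 0.986813. Corrected H = 0.865714 / 0.986813 = 0.877283.
Step 5: Under H0, H ~ chi^2(2); p-value = 0.644912.
Step 6: alpha = 0.1. fail to reject H0.

H = 0.8773, df = 2, p = 0.644912, fail to reject H0.


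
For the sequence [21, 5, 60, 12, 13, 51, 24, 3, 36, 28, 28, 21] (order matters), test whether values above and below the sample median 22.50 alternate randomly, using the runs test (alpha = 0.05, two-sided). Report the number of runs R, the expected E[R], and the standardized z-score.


Step 1: Compute median = 22.50; label A = above, B = below.
Labels in order: BBABBAABAAAB  (n_A = 6, n_B = 6)
Step 2: Count runs R = 7.
Step 3: Under H0 (random ordering), E[R] = 2*n_A*n_B/(n_A+n_B) + 1 = 2*6*6/12 + 1 = 7.0000.
        Var[R] = 2*n_A*n_B*(2*n_A*n_B - n_A - n_B) / ((n_A+n_B)^2 * (n_A+n_B-1)) = 4320/1584 = 2.7273.
        SD[R] = 1.6514.
Step 4: R = E[R], so z = 0 with no continuity correction.
Step 5: Two-sided p-value via normal approximation = 2*(1 - Phi(|z|)) = 1.000000.
Step 6: alpha = 0.05. fail to reject H0.

R = 7, z = 0.0000, p = 1.000000, fail to reject H0.


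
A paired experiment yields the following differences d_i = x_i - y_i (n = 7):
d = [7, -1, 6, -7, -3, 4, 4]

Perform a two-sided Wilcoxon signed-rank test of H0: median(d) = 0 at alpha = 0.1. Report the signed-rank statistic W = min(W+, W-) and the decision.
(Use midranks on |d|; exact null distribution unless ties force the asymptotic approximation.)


Step 1: Drop any zero differences (none here) and take |d_i|.
|d| = [7, 1, 6, 7, 3, 4, 4]
Step 2: Midrank |d_i| (ties get averaged ranks).
ranks: |7|->6.5, |1|->1, |6|->5, |7|->6.5, |3|->2, |4|->3.5, |4|->3.5
Step 3: Attach original signs; sum ranks with positive sign and with negative sign.
W+ = 6.5 + 5 + 3.5 + 3.5 = 18.5
W- = 1 + 6.5 + 2 = 9.5
(Check: W+ + W- = 28 should equal n(n+1)/2 = 28.)
Step 4: Test statistic W = min(W+, W-) = 9.5.
Step 5: Ties in |d|, so use the tie-corrected normal approximation.
        E[W] = n(n+1)/4 = 7*8/4 = 14.
        Tie groups: |d|=4 (t=2), |d|=7 (t=2); sum(t^3 - t) = 12.
        Var[W] = n(n+1)(2n+1)/24 - sum(t^3-t)/48 = 840/24 - 12/48 = 34.75.
        z = (W - E[W]) / sqrt(Var[W]) = (9.5 - 14) / 5.8949 = -0.7634.
        Two-sided p = 2*Phi(z) = 0.445243.
Step 6: alpha = 0.1. fail to reject H0.

W+ = 18.5, W- = 9.5, W = min = 9.5, p = 0.445243, fail to reject H0.


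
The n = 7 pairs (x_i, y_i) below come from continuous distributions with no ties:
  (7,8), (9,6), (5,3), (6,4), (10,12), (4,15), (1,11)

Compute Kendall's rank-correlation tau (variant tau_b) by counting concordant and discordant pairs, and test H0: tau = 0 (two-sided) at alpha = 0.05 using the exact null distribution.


Step 1: Enumerate the 21 unordered pairs (i,j) with i<j and classify each by sign(x_j-x_i) * sign(y_j-y_i).
  (1,2):dx=+2,dy=-2->D; (1,3):dx=-2,dy=-5->C; (1,4):dx=-1,dy=-4->C; (1,5):dx=+3,dy=+4->C
  (1,6):dx=-3,dy=+7->D; (1,7):dx=-6,dy=+3->D; (2,3):dx=-4,dy=-3->C; (2,4):dx=-3,dy=-2->C
  (2,5):dx=+1,dy=+6->C; (2,6):dx=-5,dy=+9->D; (2,7):dx=-8,dy=+5->D; (3,4):dx=+1,dy=+1->C
  (3,5):dx=+5,dy=+9->C; (3,6):dx=-1,dy=+12->D; (3,7):dx=-4,dy=+8->D; (4,5):dx=+4,dy=+8->C
  (4,6):dx=-2,dy=+11->D; (4,7):dx=-5,dy=+7->D; (5,6):dx=-6,dy=+3->D; (5,7):dx=-9,dy=-1->C
  (6,7):dx=-3,dy=-4->C
Step 2: C = 11, D = 10, total pairs = 21.
Step 3: tau = (C - D)/(n(n-1)/2) = (11 - 10)/21 = 0.047619.
Step 4: Exact two-sided p-value (enumerate n! = 5040 permutations of y under H0): p = 1.000000.
Step 5: alpha = 0.05. fail to reject H0.

tau_b = 0.0476 (C=11, D=10), p = 1.000000, fail to reject H0.


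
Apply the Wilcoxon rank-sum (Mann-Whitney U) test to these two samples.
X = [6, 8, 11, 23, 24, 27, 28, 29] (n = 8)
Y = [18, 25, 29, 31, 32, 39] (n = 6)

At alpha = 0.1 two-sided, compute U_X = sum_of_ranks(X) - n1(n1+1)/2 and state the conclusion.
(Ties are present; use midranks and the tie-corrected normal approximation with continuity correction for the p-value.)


Step 1: Combine and sort all 14 observations; assign midranks.
sorted (value, group): (6,X), (8,X), (11,X), (18,Y), (23,X), (24,X), (25,Y), (27,X), (28,X), (29,X), (29,Y), (31,Y), (32,Y), (39,Y)
ranks: 6->1, 8->2, 11->3, 18->4, 23->5, 24->6, 25->7, 27->8, 28->9, 29->10.5, 29->10.5, 31->12, 32->13, 39->14
Step 2: Rank sum for X: R1 = 1 + 2 + 3 + 5 + 6 + 8 + 9 + 10.5 = 44.5.
Step 3: U_X = R1 - n1(n1+1)/2 = 44.5 - 8*9/2 = 44.5 - 36 = 8.5.
       U_Y = n1*n2 - U_X = 48 - 8.5 = 39.5.
Step 4: Ties are present, so use the tie-corrected normal approximation (with continuity correction) for the p-value.
Step 5: p-value = 0.052547; compare to alpha = 0.1. reject H0.

U_X = 8.5, p = 0.052547, reject H0 at alpha = 0.1.


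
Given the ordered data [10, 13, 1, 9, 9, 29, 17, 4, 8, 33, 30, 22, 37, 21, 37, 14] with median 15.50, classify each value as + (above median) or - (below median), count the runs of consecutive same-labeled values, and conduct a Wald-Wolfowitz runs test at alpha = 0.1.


Step 1: Compute median = 15.50; label A = above, B = below.
Labels in order: BBBBBAABBAAAAAAB  (n_A = 8, n_B = 8)
Step 2: Count runs R = 5.
Step 3: Under H0 (random ordering), E[R] = 2*n_A*n_B/(n_A+n_B) + 1 = 2*8*8/16 + 1 = 9.0000.
        Var[R] = 2*n_A*n_B*(2*n_A*n_B - n_A - n_B) / ((n_A+n_B)^2 * (n_A+n_B-1)) = 14336/3840 = 3.7333.
        SD[R] = 1.9322.
Step 4: Continuity-corrected z = (R + 0.5 - E[R]) / SD[R] = (5 + 0.5 - 9.0000) / 1.9322 = -1.8114.
Step 5: Two-sided p-value via normal approximation = 2*(1 - Phi(|z|)) = 0.070076.
Step 6: alpha = 0.1. reject H0.

R = 5, z = -1.8114, p = 0.070076, reject H0.


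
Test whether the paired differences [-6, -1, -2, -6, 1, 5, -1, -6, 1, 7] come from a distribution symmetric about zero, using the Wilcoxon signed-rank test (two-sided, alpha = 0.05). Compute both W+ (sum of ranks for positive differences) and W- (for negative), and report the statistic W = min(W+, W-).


Step 1: Drop any zero differences (none here) and take |d_i|.
|d| = [6, 1, 2, 6, 1, 5, 1, 6, 1, 7]
Step 2: Midrank |d_i| (ties get averaged ranks).
ranks: |6|->8, |1|->2.5, |2|->5, |6|->8, |1|->2.5, |5|->6, |1|->2.5, |6|->8, |1|->2.5, |7|->10
Step 3: Attach original signs; sum ranks with positive sign and with negative sign.
W+ = 2.5 + 6 + 2.5 + 10 = 21
W- = 8 + 2.5 + 5 + 8 + 2.5 + 8 = 34
(Check: W+ + W- = 55 should equal n(n+1)/2 = 55.)
Step 4: Test statistic W = min(W+, W-) = 21.
Step 5: Ties in |d|, so use the tie-corrected normal approximation.
        E[W] = n(n+1)/4 = 10*11/4 = 27.5.
        Tie groups: |d|=1 (t=4), |d|=6 (t=3); sum(t^3 - t) = 84.
        Var[W] = n(n+1)(2n+1)/24 - sum(t^3-t)/48 = 2310/24 - 84/48 = 94.5.
        z = (W - E[W]) / sqrt(Var[W]) = (21 - 27.5) / 9.7211 = -0.6686.
        Two-sided p = 2*Phi(z) = 0.503720.
Step 6: alpha = 0.05. fail to reject H0.

W+ = 21, W- = 34, W = min = 21, p = 0.503720, fail to reject H0.


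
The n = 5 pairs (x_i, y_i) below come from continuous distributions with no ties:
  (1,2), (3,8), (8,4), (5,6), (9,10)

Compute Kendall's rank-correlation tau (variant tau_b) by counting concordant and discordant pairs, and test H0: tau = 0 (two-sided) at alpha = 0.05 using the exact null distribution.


Step 1: Enumerate the 10 unordered pairs (i,j) with i<j and classify each by sign(x_j-x_i) * sign(y_j-y_i).
  (1,2):dx=+2,dy=+6->C; (1,3):dx=+7,dy=+2->C; (1,4):dx=+4,dy=+4->C; (1,5):dx=+8,dy=+8->C
  (2,3):dx=+5,dy=-4->D; (2,4):dx=+2,dy=-2->D; (2,5):dx=+6,dy=+2->C; (3,4):dx=-3,dy=+2->D
  (3,5):dx=+1,dy=+6->C; (4,5):dx=+4,dy=+4->C
Step 2: C = 7, D = 3, total pairs = 10.
Step 3: tau = (C - D)/(n(n-1)/2) = (7 - 3)/10 = 0.400000.
Step 4: Exact two-sided p-value (enumerate n! = 120 permutations of y under H0): p = 0.483333.
Step 5: alpha = 0.05. fail to reject H0.

tau_b = 0.4000 (C=7, D=3), p = 0.483333, fail to reject H0.


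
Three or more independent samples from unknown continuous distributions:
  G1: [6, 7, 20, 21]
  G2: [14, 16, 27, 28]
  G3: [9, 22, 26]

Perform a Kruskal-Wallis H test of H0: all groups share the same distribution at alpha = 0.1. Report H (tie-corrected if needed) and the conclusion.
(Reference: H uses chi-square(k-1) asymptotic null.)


Step 1: Combine all N = 11 observations and assign midranks.
sorted (value, group, rank): (6,G1,1), (7,G1,2), (9,G3,3), (14,G2,4), (16,G2,5), (20,G1,6), (21,G1,7), (22,G3,8), (26,G3,9), (27,G2,10), (28,G2,11)
Step 2: Sum ranks within each group.
R_1 = 16 (n_1 = 4)
R_2 = 30 (n_2 = 4)
R_3 = 20 (n_3 = 3)
Step 3: H = 12/(N(N+1)) * sum(R_i^2/n_i) - 3(N+1)
     = 12/(11*12) * (16^2/4 + 30^2/4 + 20^2/3) - 3*12
     = 0.090909 * 422.333 - 36
     = 2.393939.
Step 4: No ties, so H is used without correction.
Step 5: Under H0, H ~ chi^2(2); p-value = 0.302108.
Step 6: alpha = 0.1. fail to reject H0.

H = 2.3939, df = 2, p = 0.302108, fail to reject H0.


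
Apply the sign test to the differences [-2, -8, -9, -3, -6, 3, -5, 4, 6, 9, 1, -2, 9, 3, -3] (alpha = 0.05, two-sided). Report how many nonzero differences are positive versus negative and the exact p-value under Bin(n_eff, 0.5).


Step 1: Discard zero differences. Original n = 15; n_eff = number of nonzero differences = 15.
Nonzero differences (with sign): -2, -8, -9, -3, -6, +3, -5, +4, +6, +9, +1, -2, +9, +3, -3
Step 2: Count signs: positive = 7, negative = 8.
Step 3: Under H0: P(positive) = 0.5, so the number of positives S ~ Bin(15, 0.5).
Step 4: Two-sided exact p-value = sum of Bin(15,0.5) probabilities at or below the observed probability = 1.000000.
Step 5: alpha = 0.05. fail to reject H0.

n_eff = 15, pos = 7, neg = 8, p = 1.000000, fail to reject H0.


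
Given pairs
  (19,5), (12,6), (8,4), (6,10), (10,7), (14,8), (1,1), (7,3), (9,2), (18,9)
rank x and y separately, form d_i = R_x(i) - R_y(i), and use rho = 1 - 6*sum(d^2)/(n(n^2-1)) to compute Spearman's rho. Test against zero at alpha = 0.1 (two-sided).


Step 1: Rank x and y separately (midranks; no ties here).
rank(x): 19->10, 12->7, 8->4, 6->2, 10->6, 14->8, 1->1, 7->3, 9->5, 18->9
rank(y): 5->5, 6->6, 4->4, 10->10, 7->7, 8->8, 1->1, 3->3, 2->2, 9->9
Step 2: d_i = R_x(i) - R_y(i); compute d_i^2.
  (10-5)^2=25, (7-6)^2=1, (4-4)^2=0, (2-10)^2=64, (6-7)^2=1, (8-8)^2=0, (1-1)^2=0, (3-3)^2=0, (5-2)^2=9, (9-9)^2=0
sum(d^2) = 100.
Step 3: rho = 1 - 6*100 / (10*(10^2 - 1)) = 1 - 600/990 = 0.393939.
Step 4: Under H0, t = rho * sqrt((n-2)/(1-rho^2)) = 1.2123 ~ t(8).
Step 5: Two-sided p-value from the t-distribution with 8 df = 0.259998.
Step 6: alpha = 0.1. fail to reject H0.

rho = 0.3939, p = 0.259998, fail to reject H0 at alpha = 0.1.


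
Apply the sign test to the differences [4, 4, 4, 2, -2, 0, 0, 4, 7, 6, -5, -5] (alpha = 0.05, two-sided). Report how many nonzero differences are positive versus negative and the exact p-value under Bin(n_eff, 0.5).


Step 1: Discard zero differences. Original n = 12; n_eff = number of nonzero differences = 10.
Nonzero differences (with sign): +4, +4, +4, +2, -2, +4, +7, +6, -5, -5
Step 2: Count signs: positive = 7, negative = 3.
Step 3: Under H0: P(positive) = 0.5, so the number of positives S ~ Bin(10, 0.5).
Step 4: Two-sided exact p-value = sum of Bin(10,0.5) probabilities at or below the observed probability = 0.343750.
Step 5: alpha = 0.05. fail to reject H0.

n_eff = 10, pos = 7, neg = 3, p = 0.343750, fail to reject H0.


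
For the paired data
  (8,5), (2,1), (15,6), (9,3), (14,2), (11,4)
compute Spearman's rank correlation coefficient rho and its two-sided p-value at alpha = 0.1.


Step 1: Rank x and y separately (midranks; no ties here).
rank(x): 8->2, 2->1, 15->6, 9->3, 14->5, 11->4
rank(y): 5->5, 1->1, 6->6, 3->3, 2->2, 4->4
Step 2: d_i = R_x(i) - R_y(i); compute d_i^2.
  (2-5)^2=9, (1-1)^2=0, (6-6)^2=0, (3-3)^2=0, (5-2)^2=9, (4-4)^2=0
sum(d^2) = 18.
Step 3: rho = 1 - 6*18 / (6*(6^2 - 1)) = 1 - 108/210 = 0.485714.
Step 4: Under H0, t = rho * sqrt((n-2)/(1-rho^2)) = 1.1113 ~ t(4).
Step 5: Two-sided p-value from the t-distribution with 4 df = 0.328723.
Step 6: alpha = 0.1. fail to reject H0.

rho = 0.4857, p = 0.328723, fail to reject H0 at alpha = 0.1.


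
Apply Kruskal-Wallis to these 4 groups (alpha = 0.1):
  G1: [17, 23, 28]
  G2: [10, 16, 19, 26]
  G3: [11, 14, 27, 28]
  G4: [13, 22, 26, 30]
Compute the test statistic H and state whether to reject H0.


Step 1: Combine all N = 15 observations and assign midranks.
sorted (value, group, rank): (10,G2,1), (11,G3,2), (13,G4,3), (14,G3,4), (16,G2,5), (17,G1,6), (19,G2,7), (22,G4,8), (23,G1,9), (26,G2,10.5), (26,G4,10.5), (27,G3,12), (28,G1,13.5), (28,G3,13.5), (30,G4,15)
Step 2: Sum ranks within each group.
R_1 = 28.5 (n_1 = 3)
R_2 = 23.5 (n_2 = 4)
R_3 = 31.5 (n_3 = 4)
R_4 = 36.5 (n_4 = 4)
Step 3: H = 12/(N(N+1)) * sum(R_i^2/n_i) - 3(N+1)
     = 12/(15*16) * (28.5^2/3 + 23.5^2/4 + 31.5^2/4 + 36.5^2/4) - 3*16
     = 0.050000 * 989.938 - 48
     = 1.496875.
Step 4: Ties present; correction factor C = 1 - 12/(15^3 - 15) = 0.996429. Corrected H = 1.496875 / 0.996429 = 1.502240.
Step 5: Under H0, H ~ chi^2(3); p-value = 0.681753.
Step 6: alpha = 0.1. fail to reject H0.

H = 1.5022, df = 3, p = 0.681753, fail to reject H0.


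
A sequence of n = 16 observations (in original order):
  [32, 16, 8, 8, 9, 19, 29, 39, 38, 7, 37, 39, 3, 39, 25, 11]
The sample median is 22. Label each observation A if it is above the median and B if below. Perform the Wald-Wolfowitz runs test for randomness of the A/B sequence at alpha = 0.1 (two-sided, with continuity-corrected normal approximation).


Step 1: Compute median = 22; label A = above, B = below.
Labels in order: ABBBBBAAABAABAAB  (n_A = 8, n_B = 8)
Step 2: Count runs R = 8.
Step 3: Under H0 (random ordering), E[R] = 2*n_A*n_B/(n_A+n_B) + 1 = 2*8*8/16 + 1 = 9.0000.
        Var[R] = 2*n_A*n_B*(2*n_A*n_B - n_A - n_B) / ((n_A+n_B)^2 * (n_A+n_B-1)) = 14336/3840 = 3.7333.
        SD[R] = 1.9322.
Step 4: Continuity-corrected z = (R + 0.5 - E[R]) / SD[R] = (8 + 0.5 - 9.0000) / 1.9322 = -0.2588.
Step 5: Two-sided p-value via normal approximation = 2*(1 - Phi(|z|)) = 0.795809.
Step 6: alpha = 0.1. fail to reject H0.

R = 8, z = -0.2588, p = 0.795809, fail to reject H0.


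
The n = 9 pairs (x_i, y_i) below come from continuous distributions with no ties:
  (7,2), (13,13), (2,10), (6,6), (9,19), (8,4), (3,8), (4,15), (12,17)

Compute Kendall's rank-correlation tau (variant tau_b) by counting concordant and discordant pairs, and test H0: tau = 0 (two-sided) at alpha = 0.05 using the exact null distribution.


Step 1: Enumerate the 36 unordered pairs (i,j) with i<j and classify each by sign(x_j-x_i) * sign(y_j-y_i).
  (1,2):dx=+6,dy=+11->C; (1,3):dx=-5,dy=+8->D; (1,4):dx=-1,dy=+4->D; (1,5):dx=+2,dy=+17->C
  (1,6):dx=+1,dy=+2->C; (1,7):dx=-4,dy=+6->D; (1,8):dx=-3,dy=+13->D; (1,9):dx=+5,dy=+15->C
  (2,3):dx=-11,dy=-3->C; (2,4):dx=-7,dy=-7->C; (2,5):dx=-4,dy=+6->D; (2,6):dx=-5,dy=-9->C
  (2,7):dx=-10,dy=-5->C; (2,8):dx=-9,dy=+2->D; (2,9):dx=-1,dy=+4->D; (3,4):dx=+4,dy=-4->D
  (3,5):dx=+7,dy=+9->C; (3,6):dx=+6,dy=-6->D; (3,7):dx=+1,dy=-2->D; (3,8):dx=+2,dy=+5->C
  (3,9):dx=+10,dy=+7->C; (4,5):dx=+3,dy=+13->C; (4,6):dx=+2,dy=-2->D; (4,7):dx=-3,dy=+2->D
  (4,8):dx=-2,dy=+9->D; (4,9):dx=+6,dy=+11->C; (5,6):dx=-1,dy=-15->C; (5,7):dx=-6,dy=-11->C
  (5,8):dx=-5,dy=-4->C; (5,9):dx=+3,dy=-2->D; (6,7):dx=-5,dy=+4->D; (6,8):dx=-4,dy=+11->D
  (6,9):dx=+4,dy=+13->C; (7,8):dx=+1,dy=+7->C; (7,9):dx=+9,dy=+9->C; (8,9):dx=+8,dy=+2->C
Step 2: C = 20, D = 16, total pairs = 36.
Step 3: tau = (C - D)/(n(n-1)/2) = (20 - 16)/36 = 0.111111.
Step 4: Exact two-sided p-value (enumerate n! = 362880 permutations of y under H0): p = 0.761414.
Step 5: alpha = 0.05. fail to reject H0.

tau_b = 0.1111 (C=20, D=16), p = 0.761414, fail to reject H0.


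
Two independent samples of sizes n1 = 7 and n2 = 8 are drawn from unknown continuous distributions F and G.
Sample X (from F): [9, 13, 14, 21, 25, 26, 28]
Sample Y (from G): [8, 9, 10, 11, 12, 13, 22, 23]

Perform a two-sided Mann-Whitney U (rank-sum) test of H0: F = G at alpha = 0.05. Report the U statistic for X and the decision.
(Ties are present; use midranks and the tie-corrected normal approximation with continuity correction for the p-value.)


Step 1: Combine and sort all 15 observations; assign midranks.
sorted (value, group): (8,Y), (9,X), (9,Y), (10,Y), (11,Y), (12,Y), (13,X), (13,Y), (14,X), (21,X), (22,Y), (23,Y), (25,X), (26,X), (28,X)
ranks: 8->1, 9->2.5, 9->2.5, 10->4, 11->5, 12->6, 13->7.5, 13->7.5, 14->9, 21->10, 22->11, 23->12, 25->13, 26->14, 28->15
Step 2: Rank sum for X: R1 = 2.5 + 7.5 + 9 + 10 + 13 + 14 + 15 = 71.
Step 3: U_X = R1 - n1(n1+1)/2 = 71 - 7*8/2 = 71 - 28 = 43.
       U_Y = n1*n2 - U_X = 56 - 43 = 13.
Step 4: Ties are present, so use the tie-corrected normal approximation (with continuity correction) for the p-value.
Step 5: p-value = 0.092753; compare to alpha = 0.05. fail to reject H0.

U_X = 43, p = 0.092753, fail to reject H0 at alpha = 0.05.


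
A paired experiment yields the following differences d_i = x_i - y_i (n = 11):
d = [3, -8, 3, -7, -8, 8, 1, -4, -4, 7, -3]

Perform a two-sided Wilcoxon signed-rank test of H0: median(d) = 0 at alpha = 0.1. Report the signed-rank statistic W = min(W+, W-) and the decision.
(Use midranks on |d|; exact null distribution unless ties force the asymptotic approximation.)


Step 1: Drop any zero differences (none here) and take |d_i|.
|d| = [3, 8, 3, 7, 8, 8, 1, 4, 4, 7, 3]
Step 2: Midrank |d_i| (ties get averaged ranks).
ranks: |3|->3, |8|->10, |3|->3, |7|->7.5, |8|->10, |8|->10, |1|->1, |4|->5.5, |4|->5.5, |7|->7.5, |3|->3
Step 3: Attach original signs; sum ranks with positive sign and with negative sign.
W+ = 3 + 3 + 10 + 1 + 7.5 = 24.5
W- = 10 + 7.5 + 10 + 5.5 + 5.5 + 3 = 41.5
(Check: W+ + W- = 66 should equal n(n+1)/2 = 66.)
Step 4: Test statistic W = min(W+, W-) = 24.5.
Step 5: Ties in |d|, so use the tie-corrected normal approximation.
        E[W] = n(n+1)/4 = 11*12/4 = 33.
        Tie groups: |d|=3 (t=3), |d|=4 (t=2), |d|=7 (t=2), |d|=8 (t=3); sum(t^3 - t) = 60.
        Var[W] = n(n+1)(2n+1)/24 - sum(t^3-t)/48 = 3036/24 - 60/48 = 125.25.
        z = (W - E[W]) / sqrt(Var[W]) = (24.5 - 33) / 11.1915 = -0.7595.
        Two-sided p = 2*Phi(z) = 0.447551.
Step 6: alpha = 0.1. fail to reject H0.

W+ = 24.5, W- = 41.5, W = min = 24.5, p = 0.447551, fail to reject H0.


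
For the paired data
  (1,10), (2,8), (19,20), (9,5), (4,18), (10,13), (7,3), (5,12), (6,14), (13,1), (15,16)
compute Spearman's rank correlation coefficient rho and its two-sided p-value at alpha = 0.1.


Step 1: Rank x and y separately (midranks; no ties here).
rank(x): 1->1, 2->2, 19->11, 9->7, 4->3, 10->8, 7->6, 5->4, 6->5, 13->9, 15->10
rank(y): 10->5, 8->4, 20->11, 5->3, 18->10, 13->7, 3->2, 12->6, 14->8, 1->1, 16->9
Step 2: d_i = R_x(i) - R_y(i); compute d_i^2.
  (1-5)^2=16, (2-4)^2=4, (11-11)^2=0, (7-3)^2=16, (3-10)^2=49, (8-7)^2=1, (6-2)^2=16, (4-6)^2=4, (5-8)^2=9, (9-1)^2=64, (10-9)^2=1
sum(d^2) = 180.
Step 3: rho = 1 - 6*180 / (11*(11^2 - 1)) = 1 - 1080/1320 = 0.181818.
Step 4: Under H0, t = rho * sqrt((n-2)/(1-rho^2)) = 0.5547 ~ t(9).
Step 5: Two-sided p-value from the t-distribution with 9 df = 0.592615.
Step 6: alpha = 0.1. fail to reject H0.

rho = 0.1818, p = 0.592615, fail to reject H0 at alpha = 0.1.


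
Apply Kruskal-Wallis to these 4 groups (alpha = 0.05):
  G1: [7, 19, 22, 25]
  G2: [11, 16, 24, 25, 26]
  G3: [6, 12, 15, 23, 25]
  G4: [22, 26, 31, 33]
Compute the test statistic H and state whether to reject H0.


Step 1: Combine all N = 18 observations and assign midranks.
sorted (value, group, rank): (6,G3,1), (7,G1,2), (11,G2,3), (12,G3,4), (15,G3,5), (16,G2,6), (19,G1,7), (22,G1,8.5), (22,G4,8.5), (23,G3,10), (24,G2,11), (25,G1,13), (25,G2,13), (25,G3,13), (26,G2,15.5), (26,G4,15.5), (31,G4,17), (33,G4,18)
Step 2: Sum ranks within each group.
R_1 = 30.5 (n_1 = 4)
R_2 = 48.5 (n_2 = 5)
R_3 = 33 (n_3 = 5)
R_4 = 59 (n_4 = 4)
Step 3: H = 12/(N(N+1)) * sum(R_i^2/n_i) - 3(N+1)
     = 12/(18*19) * (30.5^2/4 + 48.5^2/5 + 33^2/5 + 59^2/4) - 3*19
     = 0.035088 * 1791.06 - 57
     = 5.844298.
Step 4: Ties present; correction factor C = 1 - 36/(18^3 - 18) = 0.993808. Corrected H = 5.844298 / 0.993808 = 5.880711.
Step 5: Under H0, H ~ chi^2(3); p-value = 0.117560.
Step 6: alpha = 0.05. fail to reject H0.

H = 5.8807, df = 3, p = 0.117560, fail to reject H0.


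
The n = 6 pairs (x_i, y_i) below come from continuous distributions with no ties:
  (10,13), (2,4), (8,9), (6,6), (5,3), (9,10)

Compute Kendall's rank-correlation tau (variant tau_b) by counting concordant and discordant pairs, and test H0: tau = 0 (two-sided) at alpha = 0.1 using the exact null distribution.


Step 1: Enumerate the 15 unordered pairs (i,j) with i<j and classify each by sign(x_j-x_i) * sign(y_j-y_i).
  (1,2):dx=-8,dy=-9->C; (1,3):dx=-2,dy=-4->C; (1,4):dx=-4,dy=-7->C; (1,5):dx=-5,dy=-10->C
  (1,6):dx=-1,dy=-3->C; (2,3):dx=+6,dy=+5->C; (2,4):dx=+4,dy=+2->C; (2,5):dx=+3,dy=-1->D
  (2,6):dx=+7,dy=+6->C; (3,4):dx=-2,dy=-3->C; (3,5):dx=-3,dy=-6->C; (3,6):dx=+1,dy=+1->C
  (4,5):dx=-1,dy=-3->C; (4,6):dx=+3,dy=+4->C; (5,6):dx=+4,dy=+7->C
Step 2: C = 14, D = 1, total pairs = 15.
Step 3: tau = (C - D)/(n(n-1)/2) = (14 - 1)/15 = 0.866667.
Step 4: Exact two-sided p-value (enumerate n! = 720 permutations of y under H0): p = 0.016667.
Step 5: alpha = 0.1. reject H0.

tau_b = 0.8667 (C=14, D=1), p = 0.016667, reject H0.


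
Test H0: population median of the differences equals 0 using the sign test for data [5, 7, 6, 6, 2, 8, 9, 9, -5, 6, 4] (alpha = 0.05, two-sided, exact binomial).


Step 1: Discard zero differences. Original n = 11; n_eff = number of nonzero differences = 11.
Nonzero differences (with sign): +5, +7, +6, +6, +2, +8, +9, +9, -5, +6, +4
Step 2: Count signs: positive = 10, negative = 1.
Step 3: Under H0: P(positive) = 0.5, so the number of positives S ~ Bin(11, 0.5).
Step 4: Two-sided exact p-value = sum of Bin(11,0.5) probabilities at or below the observed probability = 0.011719.
Step 5: alpha = 0.05. reject H0.

n_eff = 11, pos = 10, neg = 1, p = 0.011719, reject H0.
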